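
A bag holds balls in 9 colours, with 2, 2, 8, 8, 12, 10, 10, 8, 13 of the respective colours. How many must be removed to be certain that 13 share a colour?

73

In the worst case you take as many as possible of each colour without reaching 13: 2 + 2 + 8 + 8 + 12 + 10 + 10 + 8 + 12 = 72.
The next one must give 13 of some colour, so 72 + 1 = 73.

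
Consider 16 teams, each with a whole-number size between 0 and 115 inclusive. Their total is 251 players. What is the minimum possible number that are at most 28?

8

Each value above 28 is at least 29, contributing at least 29 − 0 = 29 above the floor 0.
The sum exceeds the floor total 0 by 251, so at most ⌊251/29⌋ = 8 exceed 28, and at least 8 are ≤ 28.
Exactly 8 works: 8 values at 0 and 8 at 29 total 232; raise one of the low values by 19 (still ≤ 28) to hit 251.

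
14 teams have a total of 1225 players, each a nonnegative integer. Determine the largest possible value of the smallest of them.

The average is 1225/14 < 88, so some value is ≤ 87.
Achievable: 7 of them at 87 and 7 at 88 total 1225.

87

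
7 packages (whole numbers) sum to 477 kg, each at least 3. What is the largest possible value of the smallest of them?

The 7 values sum to 477, so their minimum is at most ⌊477/7⌋ = 68.
Achievable: 6 of them at 68 and 1 at 69 total 477.

68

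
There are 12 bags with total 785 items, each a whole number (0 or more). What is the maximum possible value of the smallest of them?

If every one of the 12 were at least 66, the total would be at least 12 × 66 = 792 > 785.
Equality holds with 7 values of 65 and 5 values of 66.

65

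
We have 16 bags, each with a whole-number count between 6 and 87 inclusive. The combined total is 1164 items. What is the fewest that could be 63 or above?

Each value short of 63 is at most 62, costing at least 87 − 62 = 25 against the maximum total of 1392.
We can afford to lose at most 1392 − 1164 = 228, so at most ⌊228/25⌋ = 9 fall short, and at least 7 are ≥ 63.
Exactly 7 works: 7 values at 87 and 9 at 62 total 1167; lower one of the high values by 3 (still ≥ 63) to hit 1164.

7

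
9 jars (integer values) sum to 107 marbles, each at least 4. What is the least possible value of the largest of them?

Some value must be at least ⌈107/9⌉ = 12, since 9 × 11 = 99 < 107.
Taking 1 copy of 11 and 8 copies of 12 gives exactly 107, so 12 is attained.

12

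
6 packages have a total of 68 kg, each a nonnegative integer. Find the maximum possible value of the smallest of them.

11

The average is 68/6 < 12, so some value is ≤ 11.
Taking 4 copies of 11 and 2 copies of 12 gives exactly 68, so 11 is attained.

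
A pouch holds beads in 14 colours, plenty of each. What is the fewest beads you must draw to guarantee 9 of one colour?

You could draw 8 of every colour without reaching 9 of any — 112 in all.
One more forces 9 of some colour, so 112 + 1 = 113.

113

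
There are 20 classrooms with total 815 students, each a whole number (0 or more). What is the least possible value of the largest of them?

41

The 20 values sum to 815, so their maximum is at least ⌈815/20⌉ = 41.
Achievable: 15 of them at 41 and 5 at 40 total 815.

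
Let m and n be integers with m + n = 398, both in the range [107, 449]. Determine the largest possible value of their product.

39601

For a fixed sum, the product mn is largest when m and n are as close as possible.
Taking m = 199 and n = 199 (both in [107, 449]) gives mn = 39601.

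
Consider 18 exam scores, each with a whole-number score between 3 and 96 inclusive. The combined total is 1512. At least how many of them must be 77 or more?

8

Each value short of 77 is at most 76, costing at least 96 − 76 = 20 against the maximum total of 1728.
We can afford to lose at most 1728 − 1512 = 216, so at most ⌊216/20⌋ = 10 fall short, and at least 8 are ≥ 77.
Exactly 8 works: 8 values at 96 and 10 at 76 total 1528; lower one of the high values by 16 (still ≥ 77) to hit 1512.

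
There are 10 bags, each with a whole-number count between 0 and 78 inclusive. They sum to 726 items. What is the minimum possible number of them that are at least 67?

If only k of them are at least 67, the other 10 − k are at most 66, so the total is at most k·78 + (10 − k)·66.
This must reach 726, so k·78 + (10 − k)·66 ≥ 726, giving k ≥ 6.
Exactly 6 works: 6 values at 78 and 4 at 66 total 732; lower one of the high values by 6 (still ≥ 67) to hit 726.

6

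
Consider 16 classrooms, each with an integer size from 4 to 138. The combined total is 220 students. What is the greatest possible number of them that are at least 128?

1

If k of the values are ≥ 128, the total is ≥ 128k + 4(16 − k).
Setting 128k + 4(16 − k) ≤ 220 gives 124k ≤ 156, so k ≤ 1.
k = 1 is achieved by 1 value at 128 and 15 at 4, total 188; add 32 to one value (staying below 128) to reach 220.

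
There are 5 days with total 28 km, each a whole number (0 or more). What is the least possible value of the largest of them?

If every one of the 5 were at most 5, the total would be at most 5 × 5 = 25 < 28.
Achievable: 3 of them at 6 and 2 at 5 total 28.

6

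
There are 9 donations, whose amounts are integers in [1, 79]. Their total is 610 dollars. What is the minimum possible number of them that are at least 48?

6

If only k of them are at least 48, the other 9 − k are at most 47, so the total is at most k·79 + (9 − k)·47.
This must reach 610, so k·79 + (9 − k)·47 ≥ 610, giving k ≥ 6.
Exactly 6 works: 6 values at 79 and 3 at 47 total 615; lower one of the high values by 5 (still ≥ 48) to hit 610.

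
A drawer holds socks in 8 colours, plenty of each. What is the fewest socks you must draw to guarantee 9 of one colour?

In the worst case you draw 8 of each of the 8 colours: 8 × 8 = 64.
One more forces 9 of some colour, so 64 + 1 = 65.

65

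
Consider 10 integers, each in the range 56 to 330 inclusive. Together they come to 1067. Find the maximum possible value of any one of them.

Maximizing one value means minimizing the remaining 9.
The other 9 contribute at least 9 × 56 = 504, leaving at most 1067 − 504 = 563.
But each integer is capped at 330, so the maximum is 330.
Achievable: one at 330 and the other 9 totalling 737, which fits since 9 × 56 ≤ 737 ≤ 9 × 330.

330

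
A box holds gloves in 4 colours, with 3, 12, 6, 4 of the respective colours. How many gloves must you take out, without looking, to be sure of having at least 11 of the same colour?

In the worst case you take as many as possible of each colour without reaching 11: 3 + 10 + 6 + 4 = 23.
The next one must give 11 of some colour, so 23 + 1 = 24.

24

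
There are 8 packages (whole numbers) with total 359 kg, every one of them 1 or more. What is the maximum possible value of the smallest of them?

44

If every one of the 8 were at least 45, the total would be at least 8 × 45 = 360 > 359.
Taking 1 copy of 44 and 7 copies of 45 gives exactly 359, so 44 is attained.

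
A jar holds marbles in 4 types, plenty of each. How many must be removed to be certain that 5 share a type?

17

You could draw 4 of every type without reaching 5 of any — 16 in all.
One more forces 5 of some type, so 16 + 1 = 17.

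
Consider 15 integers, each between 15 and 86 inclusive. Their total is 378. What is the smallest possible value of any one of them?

15

Minimizing one value means maximizing the remaining 14.
The other 14 can take up 14 × 86 = 1204 ≥ 378 − 15, so one integer can sit at its floor of 15.
Achievable: one at 15 and the other 14 totalling 363, which fits since 14 × 15 ≤ 363 ≤ 14 × 86.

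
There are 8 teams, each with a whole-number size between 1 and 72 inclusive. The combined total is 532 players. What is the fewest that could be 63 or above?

4

If only k of them are at least 63, the other 8 − k are at most 62, so the total is at most k·72 + (8 − k)·62.
This must reach 532, so k·72 + (8 − k)·62 ≥ 532, giving k ≥ 4.
Exactly 4 works: 4 values at 72 and 4 at 62 total 536; lower one of the high values by 4 (still ≥ 63) to hit 532.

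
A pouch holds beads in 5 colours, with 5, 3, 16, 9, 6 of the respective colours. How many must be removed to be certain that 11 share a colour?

In the worst case you take as many as possible of each colour without reaching 11: 5 + 3 + 10 + 9 + 6 = 33.
The next one must give 11 of some colour, so 33 + 1 = 34.

34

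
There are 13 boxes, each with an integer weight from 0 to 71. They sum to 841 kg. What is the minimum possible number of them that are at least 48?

10

Each value short of 48 is at most 47, costing at least 71 − 47 = 24 against the maximum total of 923.
We can afford to lose at most 923 − 841 = 82, so at most ⌊82/24⌋ = 3 fall short, and at least 10 are ≥ 48.
Exactly 10 works: 10 values at 71 and 3 at 47 total 851; lower one of the high values by 10 (still ≥ 48) to hit 841.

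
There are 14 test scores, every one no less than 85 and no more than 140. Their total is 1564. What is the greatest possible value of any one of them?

To make one score as large as possible, make the other 13 as small as possible.
The other 13 contribute at least 13 × 85 = 1105, leaving at most 1564 − 1105 = 459.
But each score is capped at 140, so the maximum is 140.
Achievable: one at 140 and the other 13 totalling 1424, which fits since 13 × 85 ≤ 1424 ≤ 13 × 140.

140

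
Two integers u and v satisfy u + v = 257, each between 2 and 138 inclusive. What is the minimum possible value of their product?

For a fixed sum, uv is smallest when u and v are as far apart as possible.
The extreme feasible split is u = 119, v = 138, giving uv = 16422.

16422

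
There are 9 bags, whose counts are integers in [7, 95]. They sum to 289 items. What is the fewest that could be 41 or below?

Each value above 41 is at least 42, contributing at least 42 − 7 = 35 above the floor 7.
The sum exceeds the floor total 63 by 226, so at most ⌊226/35⌋ = 6 exceed 41, and at least 3 are ≤ 41.
Exactly 3 works: 3 values at 7 and 6 at 42 total 273; raise one of the low values by 16 (still ≤ 41) to hit 289.

3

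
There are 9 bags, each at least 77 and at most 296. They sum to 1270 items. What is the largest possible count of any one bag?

296

To make one bag as large as possible, make the other 8 as small as possible.
The other 8 contribute at least 8 × 77 = 616, leaving at most 1270 − 616 = 654.
But each bag is capped at 296, so the maximum is 296.
Achievable: one at 296 and the other 8 totalling 974, which fits since 8 × 77 ≤ 974 ≤ 8 × 296.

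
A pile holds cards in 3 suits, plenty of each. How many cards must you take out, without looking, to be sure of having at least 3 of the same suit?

In the worst case you draw 2 of each of the 3 suits: 3 × 2 = 6.
One more forces 3 of some suit, so 6 + 1 = 7.

7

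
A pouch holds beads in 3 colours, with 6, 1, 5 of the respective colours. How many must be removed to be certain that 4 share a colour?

8

In the worst case you take as many as possible of each colour without reaching 4: 3 + 1 + 3 = 7.
The next one must give 4 of some colour, so 7 + 1 = 8.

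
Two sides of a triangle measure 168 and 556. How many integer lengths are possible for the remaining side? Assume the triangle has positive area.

335

The triangle inequality gives |168 − 556| < c < 168 + 556, i.e. 388 < c < 724.
So c can be any integer from 389 to 723: 335 values.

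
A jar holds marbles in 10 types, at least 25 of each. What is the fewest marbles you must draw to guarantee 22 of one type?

In the worst case you draw 21 of each of the 10 types: 10 × 21 = 210.
One more forces 22 of some type, so 210 + 1 = 211.

211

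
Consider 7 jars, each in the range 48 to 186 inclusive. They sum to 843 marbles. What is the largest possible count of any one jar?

186

To make one jar as large as possible, make the other 6 as small as possible.
The other 6 contribute at least 6 × 48 = 288, leaving at most 843 − 288 = 555.
But each jar is capped at 186, so the maximum is 186.
Achievable: one at 186 and the other 6 totalling 657, which fits since 6 × 48 ≤ 657 ≤ 6 × 186.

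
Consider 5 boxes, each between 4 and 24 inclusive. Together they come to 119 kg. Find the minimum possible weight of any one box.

23

Minimizing one value means maximizing the remaining 4.
The other 4 contribute at most 4 × 24 = 96, leaving at least 119 − 96 = 23.
Since 23 ≥ 4, this is achievable: one at 23 and 4 at 24.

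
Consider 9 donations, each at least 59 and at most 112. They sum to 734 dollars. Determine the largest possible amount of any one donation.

112

To make one donation as large as possible, make the other 8 as small as possible.
The other 8 contribute at least 8 × 59 = 472, leaving at most 734 − 472 = 262.
But each donation is capped at 112, so the maximum is 112.
Achievable: one at 112 and the other 8 totalling 622, which fits since 8 × 59 ≤ 622 ≤ 8 × 112.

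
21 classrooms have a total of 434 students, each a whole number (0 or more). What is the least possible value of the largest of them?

Some value must be at least ⌈434/21⌉ = 21, since 21 × 20 = 420 < 434.
Achievable: 14 of them at 21 and 7 at 20 total 434.

21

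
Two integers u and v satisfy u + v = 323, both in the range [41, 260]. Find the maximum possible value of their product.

26082

uv = u(323 − u) is maximized when u is as near 323/2 as the bounds allow.
Taking u = 161 and v = 162 (both in [41, 260]) gives uv = 26082.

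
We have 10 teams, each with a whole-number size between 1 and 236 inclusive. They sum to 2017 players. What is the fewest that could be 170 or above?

5

Suppose at most 10 − j of them reach 170; then j values are ≤ 169 and the rest ≤ 236.
The total is then ≤ 169·j + 236·(10 − j) = 2360 − 67j. For this to be ≥ 2017 we need j ≤ 5, so at least 10 − 5 = 5 must reach 170.
Exactly 5 works: 5 values at 236 and 5 at 169 total 2025; lower one of the high values by 8 (still ≥ 170) to hit 2017.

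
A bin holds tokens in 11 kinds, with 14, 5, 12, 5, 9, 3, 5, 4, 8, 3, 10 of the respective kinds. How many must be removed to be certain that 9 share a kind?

In the worst case you take as many as possible of each kind without reaching 9: 8 + 5 + 8 + 5 + 8 + 3 + 5 + 4 + 8 + 3 + 8 = 65.
The next one must give 9 of some kind, so 65 + 1 = 66.

66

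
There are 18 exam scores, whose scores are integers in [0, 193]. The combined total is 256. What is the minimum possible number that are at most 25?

9

Each value above 25 is at least 26, contributing at least 26 − 0 = 26 above the floor 0.
The sum exceeds the floor total 0 by 256, so at most ⌊256/26⌋ = 9 exceed 25, and at least 9 are ≤ 25.
Exactly 9 works: 9 values at 0 and 9 at 26 total 234; raise one of the low values by 22 (still ≤ 25) to hit 256.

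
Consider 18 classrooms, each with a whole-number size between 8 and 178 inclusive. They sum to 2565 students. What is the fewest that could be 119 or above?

If only k of them are at least 119, the other 18 − k are at most 118, so the total is at most k·178 + (18 − k)·118.
This must reach 2565, so k·178 + (18 − k)·118 ≥ 2565, giving k ≥ 8.
Exactly 8 works: 8 values at 178 and 10 at 118 total 2604; lower one of the high values by 39 (still ≥ 119) to hit 2565.

8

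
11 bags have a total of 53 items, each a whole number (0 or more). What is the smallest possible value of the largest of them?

The 11 values sum to 53, so their maximum is at least ⌈53/11⌉ = 5.
Taking 2 copies of 4 and 9 copies of 5 gives exactly 53, so 5 is attained.

5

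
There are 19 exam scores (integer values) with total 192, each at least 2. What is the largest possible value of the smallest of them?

If every one of the 19 were at least 11, the total would be at least 19 × 11 = 209 > 192.
Achievable: 17 of them at 10 and 2 at 11 total 192.

10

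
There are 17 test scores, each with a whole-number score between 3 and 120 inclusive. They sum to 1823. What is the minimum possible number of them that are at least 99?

8

If only k of them are at least 99, the other 17 − k are at most 98, so the total is at most k·120 + (17 − k)·98.
This must reach 1823, so k·120 + (17 − k)·98 ≥ 1823, giving k ≥ 8.
Exactly 8 works: 8 values at 120 and 9 at 98 total 1842; lower one of the high values by 19 (still ≥ 99) to hit 1823.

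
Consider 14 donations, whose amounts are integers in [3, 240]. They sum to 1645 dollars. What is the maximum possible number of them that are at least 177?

Suppose k of them are at least 177. Those contribute at least 177 each and the other 14 − k at least 3 each.
So the total is at least 177k + 3(14 − k) = 42 + 174k. This must be ≤ 1645, giving k ≤ 9.
k = 9 is achieved by 9 values at 177 and 5 at 3, total 1608; add 37 to one value (staying below 177) to reach 1645.

9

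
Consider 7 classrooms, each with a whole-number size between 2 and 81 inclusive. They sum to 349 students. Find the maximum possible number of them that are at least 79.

With k values at 79 or above and the rest at least 2, the sum is at least 14 + 77k.
Since the sum is 349, we need 77k ≤ 335, i.e. k ≤ 4.
k = 4 is achieved by 4 values at 79 and 3 at 2, total 322; add 27 to one value (staying below 79) to reach 349.

4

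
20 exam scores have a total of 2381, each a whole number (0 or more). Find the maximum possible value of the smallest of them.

If every one of the 20 were at least 120, the total would be at least 20 × 120 = 2400 > 2381.
Equality holds with 19 values of 119 and 1 value of 120.

119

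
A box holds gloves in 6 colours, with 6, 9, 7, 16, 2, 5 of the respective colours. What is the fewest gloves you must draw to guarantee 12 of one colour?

41

In the worst case you take as many as possible of each colour without reaching 12: 6 + 9 + 7 + 11 + 2 + 5 = 40.
The next one must give 12 of some colour, so 40 + 1 = 41.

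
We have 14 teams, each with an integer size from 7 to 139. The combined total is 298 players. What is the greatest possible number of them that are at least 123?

With k values at 123 or above and the rest at least 7, the sum is at least 98 + 116k.
Since the sum is 298, we need 116k ≤ 200, i.e. k ≤ 1.
k = 1 is achieved by 1 value at 123 and 13 at 7, total 214; add 84 to one value (staying below 123) to reach 298.

1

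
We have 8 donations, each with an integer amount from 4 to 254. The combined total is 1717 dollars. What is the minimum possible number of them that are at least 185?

Each value short of 185 is at most 184, costing at least 254 − 184 = 70 against the maximum total of 2032.
We can afford to lose at most 2032 − 1717 = 315, so at most ⌊315/70⌋ = 4 fall short, and at least 4 are ≥ 185.
Exactly 4 works: 4 values at 254 and 4 at 184 total 1752; lower one of the high values by 35 (still ≥ 185) to hit 1717.

4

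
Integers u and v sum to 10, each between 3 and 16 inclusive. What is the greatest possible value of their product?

25

uv = u(10 − u) is maximized when u is as near 10/2 as the bounds allow.
Taking u = 5 and v = 5 (both in [3, 16]) gives uv = 25.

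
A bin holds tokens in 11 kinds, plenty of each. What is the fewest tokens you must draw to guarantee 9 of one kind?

You could draw 8 of every kind without reaching 9 of any — 88 in all.
One more forces 9 of some kind, so 88 + 1 = 89.

89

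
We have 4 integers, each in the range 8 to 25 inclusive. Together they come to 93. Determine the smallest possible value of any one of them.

Minimizing one value means maximizing the remaining 3.
The other 3 contribute at most 3 × 25 = 75, leaving at least 93 − 75 = 18.
Since 18 ≥ 8, this is achievable: one at 18 and 3 at 25.

18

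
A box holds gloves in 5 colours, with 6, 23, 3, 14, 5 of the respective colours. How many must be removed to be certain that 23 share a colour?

In the worst case you take as many as possible of each colour without reaching 23: 6 + 22 + 3 + 14 + 5 = 50.
The next one must give 23 of some colour, so 50 + 1 = 51.

51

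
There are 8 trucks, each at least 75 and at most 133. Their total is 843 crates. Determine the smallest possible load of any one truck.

Minimizing one value means maximizing the remaining 7.
The other 7 can take up 7 × 133 = 931 ≥ 843 − 75, so one truck can sit at its floor of 75.
Achievable: one at 75 and the other 7 totalling 768, which fits since 7 × 75 ≤ 768 ≤ 7 × 133.

75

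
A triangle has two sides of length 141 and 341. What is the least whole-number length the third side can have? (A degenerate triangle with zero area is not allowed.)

The third side must exceed |141 − 341| = 200.
The smallest integer above 200 is 201.

201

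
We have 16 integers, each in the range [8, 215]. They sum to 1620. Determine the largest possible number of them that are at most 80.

Suppose k of them are at most 80. Those contribute at most 80 each and the rest at most 215 each.
So the total is at most 80k + 215(16 − k) = 3440 − 135k. This must still be ≥ 1620, so k ≤ 13.
k = 13 is achieved by 13 values at 80 and 3 at 215, total 1685; lower one of the 215's by 65 (still > 80) to reach 1620.

13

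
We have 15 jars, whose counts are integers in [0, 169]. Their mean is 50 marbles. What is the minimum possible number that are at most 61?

The total is 15 × 50 = 750.
If only k of them are at most 61, the other 15 − k are at least 62, so the total is at least (15 − k)·62 + k·0.
This is ≤ 750, so (15 − k)·62 + 0k ≤ 750, which gives k ≥ 3.
Exactly 3 works: 3 values at 0 and 12 at 62 total 744; raise one of the low values by 6 (still ≤ 61) to hit 750.

3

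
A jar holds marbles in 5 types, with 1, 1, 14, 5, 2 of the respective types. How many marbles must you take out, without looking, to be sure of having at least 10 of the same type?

In the worst case you take as many as possible of each type without reaching 10: 1 + 1 + 9 + 5 + 2 = 18.
The next one must give 10 of some type, so 18 + 1 = 19.

19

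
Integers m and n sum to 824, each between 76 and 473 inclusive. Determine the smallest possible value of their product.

Since m + n is fixed, pushing one of them to its bound minimizes the product.
The extreme feasible split is m = 351, n = 473, giving mn = 166023.

166023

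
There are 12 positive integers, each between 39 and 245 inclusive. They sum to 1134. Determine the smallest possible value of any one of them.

39

Minimizing one value means maximizing the remaining 11.
The other 11 can take up 11 × 245 = 2695 ≥ 1134 − 39, so one integer can sit at its floor of 39.
Achievable: one at 39 and the other 11 totalling 1095, which fits since 11 × 39 ≤ 1095 ≤ 11 × 245.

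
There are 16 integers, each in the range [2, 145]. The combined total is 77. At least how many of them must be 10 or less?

11

If only k of them are at most 10, the other 16 − k are at least 11, so the total is at least (16 − k)·11 + k·2.
This is ≤ 77, so (16 − k)·11 + 2k ≤ 77, which gives k ≥ 11.
Exactly 11 works: 11 values at 2 and 5 at 11 total 77.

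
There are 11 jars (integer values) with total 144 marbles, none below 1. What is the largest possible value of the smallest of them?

13

If every one of the 11 were at least 14, the total would be at least 11 × 14 = 154 > 144.
Equality holds with 10 values of 13 and 1 value of 14.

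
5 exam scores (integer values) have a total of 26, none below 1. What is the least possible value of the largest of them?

6

If every one of the 5 were at most 5, the total would be at most 5 × 5 = 25 < 26.
Equality holds with 1 value of 6 and 4 values of 5.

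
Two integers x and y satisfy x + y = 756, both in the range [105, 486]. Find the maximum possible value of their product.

xy = x(756 − x) is maximized when x is as near 756/2 as the bounds allow.
Taking x = 378 and y = 378 (both in [105, 486]) gives xy = 142884.

142884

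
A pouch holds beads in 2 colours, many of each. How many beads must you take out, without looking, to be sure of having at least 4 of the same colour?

In the worst case you draw 3 of each of the 2 colours: 2 × 3 = 6.
One more forces 4 of some colour, so 6 + 1 = 7.

7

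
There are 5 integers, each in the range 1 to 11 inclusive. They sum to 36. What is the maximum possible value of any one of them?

Maximizing one value means minimizing the remaining 4.
The other 4 contribute at least 4 × 1 = 4, leaving at most 36 − 4 = 32.
But each integer is capped at 11, so the maximum is 11.
Achievable: one at 11 and the other 4 totalling 25, which fits since 4 × 1 ≤ 25 ≤ 4 × 11.

11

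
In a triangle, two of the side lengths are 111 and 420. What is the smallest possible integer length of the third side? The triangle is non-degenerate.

The third side must exceed |111 − 420| = 309.
The smallest integer above 309 is 310.

310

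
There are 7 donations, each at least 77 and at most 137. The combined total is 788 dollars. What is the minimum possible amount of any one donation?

77

To make one donation as small as possible, make the other 6 as large as possible.
The other 6 can take up 6 × 137 = 822 ≥ 788 − 77, so one donation can sit at its floor of 77.
Achievable: one at 77 and the other 6 totalling 711, which fits since 6 × 77 ≤ 711 ≤ 6 × 137.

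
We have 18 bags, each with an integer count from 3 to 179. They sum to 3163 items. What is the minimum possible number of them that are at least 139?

17

Suppose at most 18 − j of them reach 139; then j values are ≤ 138 and the rest ≤ 179.
The total is then ≤ 138·j + 179·(18 − j) = 3222 − 41j. For this to be ≥ 3163 we need j ≤ 1, so at least 18 − 1 = 17 must reach 139.
Exactly 17 works: 17 values at 179 and 1 at 138 total 3181; lower one of the high values by 18 (still ≥ 139) to hit 3163.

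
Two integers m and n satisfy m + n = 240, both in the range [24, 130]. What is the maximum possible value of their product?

14400

mn = m(240 − m) is maximized when m is as near 240/2 as the bounds allow.
Taking m = 120 and n = 120 (both in [24, 130]) gives mn = 14400.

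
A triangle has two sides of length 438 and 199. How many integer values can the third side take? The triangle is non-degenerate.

The triangle inequality gives |438 − 199| < c < 438 + 199, i.e. 239 < c < 637.
So c can be any integer from 240 to 636: 397 values.

397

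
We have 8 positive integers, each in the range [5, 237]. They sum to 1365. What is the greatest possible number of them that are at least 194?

7

Suppose k of them are at least 194. Those contribute at least 194 each and the other 8 − k at least 5 each.
So the total is at least 194k + 5(8 − k) = 40 + 189k. This must be ≤ 1365, giving k ≤ 7.
k = 7 is achieved by 7 values at 194 and 1 at 5, total 1363; add 2 to one value (staying below 194) to reach 1365.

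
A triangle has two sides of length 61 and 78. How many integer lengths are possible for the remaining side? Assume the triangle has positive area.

The triangle inequality gives |61 − 78| < c < 61 + 78, i.e. 17 < c < 139.
So c can be any integer from 18 to 138: 121 values.

121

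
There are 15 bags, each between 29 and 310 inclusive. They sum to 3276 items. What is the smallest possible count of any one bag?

Minimizing one value means maximizing the remaining 14.
The other 14 can take up 14 × 310 = 4340 ≥ 3276 − 29, so one bag can sit at its floor of 29.
Achievable: one at 29 and the other 14 totalling 3247, which fits since 14 × 29 ≤ 3247 ≤ 14 × 310.

29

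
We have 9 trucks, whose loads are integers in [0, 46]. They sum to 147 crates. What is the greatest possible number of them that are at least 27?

5

If k of the values are ≥ 27, the total is ≥ 27k + 0(9 − k).
Setting 27k + 0(9 − k) ≤ 147 gives 27k ≤ 147, so k ≤ 5.
k = 5 is achieved by 5 values at 27 and 4 at 0, total 135; add 12 to one value (staying below 27) to reach 147.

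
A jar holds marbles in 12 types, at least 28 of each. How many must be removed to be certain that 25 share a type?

You could draw 24 of every type without reaching 25 of any — 288 in all.
One more forces 25 of some type, so 288 + 1 = 289.

289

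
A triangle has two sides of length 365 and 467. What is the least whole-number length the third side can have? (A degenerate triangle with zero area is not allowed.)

The third side must exceed |365 − 467| = 102.
The smallest integer above 102 is 103.

103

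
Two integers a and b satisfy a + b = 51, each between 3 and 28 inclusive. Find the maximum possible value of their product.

650

ab = a(51 − a) is maximized when a is as near 51/2 as the bounds allow.
Taking a = 25 and b = 26 (both in [3, 28]) gives ab = 650.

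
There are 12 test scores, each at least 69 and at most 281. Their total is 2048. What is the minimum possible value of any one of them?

69

Minimizing one value means maximizing the remaining 11.
The other 11 can take up 11 × 281 = 3091 ≥ 2048 − 69, so one score can sit at its floor of 69.
Achievable: one at 69 and the other 11 totalling 1979, which fits since 11 × 69 ≤ 1979 ≤ 11 × 281.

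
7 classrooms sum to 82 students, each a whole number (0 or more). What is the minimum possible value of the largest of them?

The 7 values sum to 82, so their maximum is at least ⌈82/7⌉ = 12.
Achievable: 5 of them at 12 and 2 at 11 total 82.

12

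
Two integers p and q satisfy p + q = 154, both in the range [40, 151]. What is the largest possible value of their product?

5929

With p + q fixed, pq peaks when the two are closest together.
Taking p = 77 and q = 77 (both in [40, 151]) gives pq = 5929.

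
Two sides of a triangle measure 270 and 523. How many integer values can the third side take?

539

The triangle inequality gives |270 − 523| < c < 270 + 523, i.e. 253 < c < 793.
So c can be any integer from 254 to 792: 539 values.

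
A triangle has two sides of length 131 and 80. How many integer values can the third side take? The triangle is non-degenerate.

The triangle inequality gives |131 − 80| < c < 131 + 80, i.e. 51 < c < 211.
So c can be any integer from 52 to 210: 159 values.

159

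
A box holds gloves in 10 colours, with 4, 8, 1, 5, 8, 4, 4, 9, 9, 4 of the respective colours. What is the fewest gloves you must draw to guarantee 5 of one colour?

In the worst case you take as many as possible of each colour without reaching 5: 4 + 4 + 1 + 4 + 4 + 4 + 4 + 4 + 4 + 4 = 37.
The next one must give 5 of some colour, so 37 + 1 = 38.

38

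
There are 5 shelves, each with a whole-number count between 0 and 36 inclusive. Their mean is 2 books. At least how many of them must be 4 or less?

3

The total is 5 × 2 = 10.
Each value above 4 is at least 5, contributing at least 5 − 0 = 5 above the floor 0.
The sum exceeds the floor total 0 by 10, so at most ⌊10/5⌋ = 2 exceed 4, and at least 3 are ≤ 4.
Exactly 3 works: 3 values at 0 and 2 at 5 total 10.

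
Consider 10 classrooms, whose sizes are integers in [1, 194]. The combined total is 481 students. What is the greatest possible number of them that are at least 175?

2

With k values at 175 or above and the rest at least 1, the sum is at least 10 + 174k.
Since the sum is 481, we need 174k ≤ 471, i.e. k ≤ 2.
k = 2 is achieved by 2 values at 175 and 8 at 1, total 358; add 123 to one value (staying below 175) to reach 481.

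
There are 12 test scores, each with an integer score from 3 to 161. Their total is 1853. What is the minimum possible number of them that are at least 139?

9

Suppose at most 12 − j of them reach 139; then j values are ≤ 138 and the rest ≤ 161.
The total is then ≤ 138·j + 161·(12 − j) = 1932 − 23j. For this to be ≥ 1853 we need j ≤ 3, so at least 12 − 3 = 9 must reach 139.
Exactly 9 works: 9 values at 161 and 3 at 138 total 1863; lower one of the high values by 10 (still ≥ 139) to hit 1853.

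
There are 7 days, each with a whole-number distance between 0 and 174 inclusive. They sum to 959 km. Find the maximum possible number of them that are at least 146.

6

If k of the values are ≥ 146, the total is ≥ 146k + 0(7 − k).
Setting 146k + 0(7 − k) ≤ 959 gives 146k ≤ 959, so k ≤ 6.
k = 6 is achieved by 6 values at 146 and 1 at 0, total 876; add 83 to one value (staying below 146) to reach 959.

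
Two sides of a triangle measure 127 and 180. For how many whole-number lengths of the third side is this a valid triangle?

253

The triangle inequality gives |127 − 180| < c < 127 + 180, i.e. 53 < c < 307.
So c can be any integer from 54 to 306: 253 values.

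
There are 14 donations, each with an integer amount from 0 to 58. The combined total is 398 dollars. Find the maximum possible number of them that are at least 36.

11

With k values at 36 or above and the rest at least 0, the sum is at least 0 + 36k.
Since the sum is 398, we need 36k ≤ 398, i.e. k ≤ 11.
k = 11 is achieved by 11 values at 36 and 3 at 0, total 396; add 2 to one value (staying below 36) to reach 398.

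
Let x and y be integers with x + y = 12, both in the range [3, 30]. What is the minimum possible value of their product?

For a fixed sum, xy is smallest when x and y are as far apart as possible.
At the endpoint x = 3, y = 12 − 3 = 9, so xy = 3 × 9 = 27.

27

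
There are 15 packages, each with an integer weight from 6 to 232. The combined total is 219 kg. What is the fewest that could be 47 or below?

Let j be the number exceeding 47. Then the total is ≥ 48·j + 6·(15 − j) = 90 + 42j.
So 42j ≤ 129 and j ≤ 3; hence at least 15 − 3 = 12 are ≤ 47.
Exactly 12 works: 12 values at 6 and 3 at 48 total 216; raise one of the low values by 3 (still ≤ 47) to hit 219.

12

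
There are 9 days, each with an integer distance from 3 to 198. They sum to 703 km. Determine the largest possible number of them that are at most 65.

8

Suppose k of them are at most 65. Those contribute at most 65 each and the rest at most 198 each.
So the total is at most 65k + 198(9 − k) = 1782 − 133k. This must still be ≥ 703, so k ≤ 8.
k = 8 is achieved by 8 values at 65 and 1 at 198, total 718; lower one of the 198's by 15 (still > 65) to reach 703.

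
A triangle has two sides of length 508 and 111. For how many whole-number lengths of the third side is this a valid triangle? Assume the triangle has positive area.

221

The triangle inequality gives |508 − 111| < c < 508 + 111, i.e. 397 < c < 619.
So c can be any integer from 398 to 618: 221 values.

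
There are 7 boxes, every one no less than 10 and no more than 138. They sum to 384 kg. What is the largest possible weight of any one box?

138

To make one box as large as possible, make the other 6 as small as possible.
The other 6 contribute at least 6 × 10 = 60, leaving at most 384 − 60 = 324.
But each box is capped at 138, so the maximum is 138.
Achievable: one at 138 and the other 6 totalling 246, which fits since 6 × 10 ≤ 246 ≤ 6 × 138.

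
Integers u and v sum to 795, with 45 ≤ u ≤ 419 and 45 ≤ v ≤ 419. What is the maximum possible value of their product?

For a fixed sum, the product uv is largest when u and v are as close as possible.
Taking u = 397 and v = 398 (both in [45, 419]) gives uv = 158006.

158006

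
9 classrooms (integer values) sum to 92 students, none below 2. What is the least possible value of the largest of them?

The average is 92/9 > 10, so not all 9 can be 10 or less; the largest is ≥ 11.
Equality holds with 2 values of 11 and 7 values of 10.

11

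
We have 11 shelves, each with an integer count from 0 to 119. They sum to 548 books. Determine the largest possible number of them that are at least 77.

7

Suppose k of them are at least 77. Those contribute at least 77 each and the other 11 − k at least 0 each.
So the total is at least 77k + 0(11 − k) = 0 + 77k. This must be ≤ 548, giving k ≤ 7.
k = 7 is achieved by 7 values at 77 and 4 at 0, total 539; add 9 to one value (staying below 77) to reach 548.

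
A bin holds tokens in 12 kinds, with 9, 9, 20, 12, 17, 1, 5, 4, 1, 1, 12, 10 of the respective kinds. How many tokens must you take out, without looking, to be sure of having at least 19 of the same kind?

100

In the worst case you take as many as possible of each kind without reaching 19: 9 + 9 + 18 + 12 + 17 + 1 + 5 + 4 + 1 + 1 + 12 + 10 = 99.
The next one must give 19 of some kind, so 99 + 1 = 100.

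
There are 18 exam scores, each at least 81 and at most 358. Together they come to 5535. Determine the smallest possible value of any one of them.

81

To make one score as small as possible, make the other 17 as large as possible.
The other 17 can take up 17 × 358 = 6086 ≥ 5535 − 81, so one score can sit at its floor of 81.
Achievable: one at 81 and the other 17 totalling 5454, which fits since 17 × 81 ≤ 5454 ≤ 17 × 358.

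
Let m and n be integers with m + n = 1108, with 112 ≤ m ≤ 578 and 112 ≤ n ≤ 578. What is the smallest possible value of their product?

306340

mn = m(1108 − m) is concave in m, so over [530, 578] it is minimized at an endpoint.
The extreme feasible split is m = 530, n = 578, giving mn = 306340.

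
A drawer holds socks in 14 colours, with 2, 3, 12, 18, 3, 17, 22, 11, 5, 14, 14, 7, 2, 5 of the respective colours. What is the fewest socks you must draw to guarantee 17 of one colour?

127

In the worst case you take as many as possible of each colour without reaching 17: 2 + 3 + 12 + 16 + 3 + 16 + 16 + 11 + 5 + 14 + 14 + 7 + 2 + 5 = 126.
The next one must give 17 of some colour, so 126 + 1 = 127.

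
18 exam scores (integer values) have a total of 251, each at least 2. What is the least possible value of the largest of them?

14

The 18 values sum to 251, so their maximum is at least ⌈251/18⌉ = 14.
Achievable: 17 of them at 14 and 1 at 13 total 251.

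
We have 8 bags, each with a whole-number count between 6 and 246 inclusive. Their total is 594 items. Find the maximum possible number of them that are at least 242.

2

Suppose k of them are at least 242. Those contribute at least 242 each and the other 8 − k at least 6 each.
So the total is at least 242k + 6(8 − k) = 48 + 236k. This must be ≤ 594, giving k ≤ 2.
k = 2 is achieved by 2 values at 242 and 6 at 6, total 520; add 74 to one value (staying below 242) to reach 594.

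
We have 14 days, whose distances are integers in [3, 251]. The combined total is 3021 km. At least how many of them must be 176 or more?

Each value short of 176 is at most 175, costing at least 251 − 175 = 76 against the maximum total of 3514.
We can afford to lose at most 3514 − 3021 = 493, so at most ⌊493/76⌋ = 6 fall short, and at least 8 are ≥ 176.
Exactly 8 works: 8 values at 251 and 6 at 175 total 3058; lower one of the high values by 37 (still ≥ 176) to hit 3021.

8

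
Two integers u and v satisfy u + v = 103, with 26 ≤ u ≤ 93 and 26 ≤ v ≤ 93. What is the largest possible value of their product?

2652

uv = u(103 − u) is maximized when u is as near 103/2 as the bounds allow.
Taking u = 51 and v = 52 (both in [26, 93]) gives uv = 2652.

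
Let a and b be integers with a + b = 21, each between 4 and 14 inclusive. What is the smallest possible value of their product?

ab = a(21 − a) is concave in a, so over [7, 14] it is minimized at an endpoint.
The extreme feasible split is a = 7, b = 14, giving ab = 98.

98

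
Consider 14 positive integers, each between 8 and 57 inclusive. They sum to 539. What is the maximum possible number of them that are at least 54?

9

If k of the values are ≥ 54, the total is ≥ 54k + 8(14 − k).
Setting 54k + 8(14 − k) ≤ 539 gives 46k ≤ 427, so k ≤ 9.
k = 9 is achieved by 9 values at 54 and 5 at 8, total 526; add 13 to one value (staying below 54) to reach 539.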